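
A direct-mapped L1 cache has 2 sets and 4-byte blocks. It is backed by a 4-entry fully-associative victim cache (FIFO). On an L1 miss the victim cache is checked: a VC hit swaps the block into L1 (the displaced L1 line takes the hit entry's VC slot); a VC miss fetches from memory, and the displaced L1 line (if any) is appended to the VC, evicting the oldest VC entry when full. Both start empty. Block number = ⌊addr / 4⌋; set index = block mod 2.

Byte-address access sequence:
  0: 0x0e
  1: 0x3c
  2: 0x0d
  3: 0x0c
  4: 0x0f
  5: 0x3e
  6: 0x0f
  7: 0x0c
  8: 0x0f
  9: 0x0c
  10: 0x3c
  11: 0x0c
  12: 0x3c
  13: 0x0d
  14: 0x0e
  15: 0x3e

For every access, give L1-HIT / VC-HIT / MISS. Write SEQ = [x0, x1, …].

  [0] addr=0xe blk=3 s=1: MISS | VC []
  [1] addr=0x3c blk=15 s=1: MISS | VC [3]
  [2] addr=0xd blk=3 s=1: VC-HIT | VC [15]
  [3] addr=0xc blk=3 s=1: L1-HIT | VC [15]
  [4] addr=0xf blk=3 s=1: L1-HIT | VC [15]
  [5] addr=0x3e blk=15 s=1: VC-HIT | VC [3]
  [6] addr=0xf blk=3 s=1: VC-HIT | VC [15]
  [7] addr=0xc blk=3 s=1: L1-HIT | VC [15]
  [8] addr=0xf blk=3 s=1: L1-HIT | VC [15]
  [9] addr=0xc blk=3 s=1: L1-HIT | VC [15]
  [10] addr=0x3c blk=15 s=1: VC-HIT | VC [3]
  [11] addr=0xc blk=3 s=1: VC-HIT | VC [15]
  [12] addr=0x3c blk=15 s=1: VC-HIT | VC [3]
  [13] addr=0xd blk=3 s=1: VC-HIT | VC [15]
  [14] addr=0xe blk=3 s=1: L1-HIT | VC [15]
  [15] addr=0x3e blk=15 s=1: VC-HIT | VC [3]

SEQ = [MISS, MISS, VC-HIT, L1-HIT, L1-HIT, VC-HIT, VC-HIT, L1-HIT, L1-HIT, L1-HIT, VC-HIT, VC-HIT, VC-HIT, VC-HIT, L1-HIT, VC-HIT]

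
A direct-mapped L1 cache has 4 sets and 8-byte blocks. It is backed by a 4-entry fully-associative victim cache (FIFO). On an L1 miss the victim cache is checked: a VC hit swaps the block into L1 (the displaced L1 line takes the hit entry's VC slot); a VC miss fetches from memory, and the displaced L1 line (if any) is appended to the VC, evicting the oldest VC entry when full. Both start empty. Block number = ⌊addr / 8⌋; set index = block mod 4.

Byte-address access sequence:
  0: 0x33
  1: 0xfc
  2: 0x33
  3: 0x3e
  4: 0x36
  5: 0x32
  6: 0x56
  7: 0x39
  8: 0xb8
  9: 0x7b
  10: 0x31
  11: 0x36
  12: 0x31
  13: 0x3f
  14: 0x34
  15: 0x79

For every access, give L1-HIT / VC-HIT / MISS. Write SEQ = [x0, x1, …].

SEQ = [MISS, MISS, L1-HIT, MISS, L1-HIT, L1-HIT, MISS, L1-HIT, MISS, MISS, VC-HIT, L1-HIT, L1-HIT, VC-HIT, L1-HIT, VC-HIT]

0: 0x33 (blk 6, set 2) → MISS  vc=[]
1: 0xfc (blk 31, set 3) → MISS  vc=[]
2: 0x33 (blk 6, set 2) → L1-HIT  vc=[]
3: 0x3e (blk 7, set 3) → MISS  vc=[31]
4: 0x36 (blk 6, set 2) → L1-HIT  vc=[31]
5: 0x32 (blk 6, set 2) → L1-HIT  vc=[31]
6: 0x56 (blk 10, set 2) → MISS  vc=[31, 6]
7: 0x39 (blk 7, set 3) → L1-HIT  vc=[31, 6]
8: 0xb8 (blk 23, set 3) → MISS  vc=[31, 6, 7]
9: 0x7b (blk 15, set 3) → MISS  vc=[31, 6, 7, 23]
10: 0x31 (blk 6, set 2) → VC-HIT  vc=[31, 10, 7, 23]
11: 0x36 (blk 6, set 2) → L1-HIT  vc=[31, 10, 7, 23]
12: 0x31 (blk 6, set 2) → L1-HIT  vc=[31, 10, 7, 23]
13: 0x3f (blk 7, set 3) → VC-HIT  vc=[31, 10, 15, 23]
14: 0x34 (blk 6, set 2) → L1-HIT  vc=[31, 10, 15, 23]
15: 0x79 (blk 15, set 3) → VC-HIT  vc=[31, 10, 7, 23]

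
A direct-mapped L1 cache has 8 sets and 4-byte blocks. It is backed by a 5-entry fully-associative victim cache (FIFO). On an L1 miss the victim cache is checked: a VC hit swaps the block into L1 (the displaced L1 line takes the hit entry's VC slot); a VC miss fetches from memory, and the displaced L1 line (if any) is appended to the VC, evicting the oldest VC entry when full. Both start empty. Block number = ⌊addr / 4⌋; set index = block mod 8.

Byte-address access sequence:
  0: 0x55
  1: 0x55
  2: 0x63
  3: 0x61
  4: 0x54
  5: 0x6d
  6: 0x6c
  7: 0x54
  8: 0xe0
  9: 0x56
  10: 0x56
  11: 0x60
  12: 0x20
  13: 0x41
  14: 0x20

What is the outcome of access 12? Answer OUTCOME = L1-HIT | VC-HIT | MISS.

0: 0x55 (blk 21, set 5) → MISS  vc=[]
1: 0x55 (blk 21, set 5) → L1-HIT  vc=[]
2: 0x63 (blk 24, set 0) → MISS  vc=[]
3: 0x61 (blk 24, set 0) → L1-HIT  vc=[]
4: 0x54 (blk 21, set 5) → L1-HIT  vc=[]
5: 0x6d (blk 27, set 3) → MISS  vc=[]
6: 0x6c (blk 27, set 3) → L1-HIT  vc=[]
7: 0x54 (blk 21, set 5) → L1-HIT  vc=[]
8: 0xe0 (blk 56, set 0) → MISS  vc=[24]
9: 0x56 (blk 21, set 5) → L1-HIT  vc=[24]
10: 0x56 (blk 21, set 5) → L1-HIT  vc=[24]
11: 0x60 (blk 24, set 0) → VC-HIT  vc=[56]
12: 0x20 (blk 8, set 0) → MISS  vc=[56, 24]
13: 0x41 (blk 16, set 0) → MISS  vc=[56, 24, 8]
14: 0x20 (blk 8, set 0) → VC-HIT  vc=[56, 24, 16]

OUTCOME = MISS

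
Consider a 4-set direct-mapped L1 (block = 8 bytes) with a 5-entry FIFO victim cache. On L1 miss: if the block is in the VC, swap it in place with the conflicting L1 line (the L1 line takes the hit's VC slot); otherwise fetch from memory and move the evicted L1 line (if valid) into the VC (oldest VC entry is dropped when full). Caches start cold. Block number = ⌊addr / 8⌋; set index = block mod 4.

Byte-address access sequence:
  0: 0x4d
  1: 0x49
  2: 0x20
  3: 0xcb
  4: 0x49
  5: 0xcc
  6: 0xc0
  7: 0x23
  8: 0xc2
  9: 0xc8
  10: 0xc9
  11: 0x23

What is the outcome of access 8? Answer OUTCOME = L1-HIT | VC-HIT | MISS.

OUTCOME = VC-HIT

0: 0x4d (blk 9, set 1) → MISS  vc=[]
1: 0x49 (blk 9, set 1) → L1-HIT  vc=[]
2: 0x20 (blk 4, set 0) → MISS  vc=[]
3: 0xcb (blk 25, set 1) → MISS  vc=[9]
4: 0x49 (blk 9, set 1) → VC-HIT  vc=[25]
5: 0xcc (blk 25, set 1) → VC-HIT  vc=[9]
6: 0xc0 (blk 24, set 0) → MISS  vc=[9, 4]
7: 0x23 (blk 4, set 0) → VC-HIT  vc=[9, 24]
8: 0xc2 (blk 24, set 0) → VC-HIT  vc=[9, 4]
9: 0xc8 (blk 25, set 1) → L1-HIT  vc=[9, 4]
10: 0xc9 (blk 25, set 1) → L1-HIT  vc=[9, 4]
11: 0x23 (blk 4, set 0) → VC-HIT  vc=[9, 24]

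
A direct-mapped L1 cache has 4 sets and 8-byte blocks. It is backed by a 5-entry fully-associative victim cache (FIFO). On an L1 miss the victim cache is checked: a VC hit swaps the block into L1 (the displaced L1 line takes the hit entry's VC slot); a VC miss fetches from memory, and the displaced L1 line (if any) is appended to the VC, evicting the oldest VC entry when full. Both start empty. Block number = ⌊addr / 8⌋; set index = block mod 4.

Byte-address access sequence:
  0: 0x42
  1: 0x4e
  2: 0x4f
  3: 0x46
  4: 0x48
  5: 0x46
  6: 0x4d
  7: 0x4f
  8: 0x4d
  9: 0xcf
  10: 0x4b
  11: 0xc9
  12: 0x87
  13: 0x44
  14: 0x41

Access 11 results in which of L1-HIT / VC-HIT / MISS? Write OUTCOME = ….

#0 0x42→b8/s0 MISS; vc=[]
#1 0x4e→b9/s1 MISS; vc=[]
#2 0x4f→b9/s1 L1-HIT; vc=[]
#3 0x46→b8/s0 L1-HIT; vc=[]
#4 0x48→b9/s1 L1-HIT; vc=[]
#5 0x46→b8/s0 L1-HIT; vc=[]
#6 0x4d→b9/s1 L1-HIT; vc=[]
#7 0x4f→b9/s1 L1-HIT; vc=[]
#8 0x4d→b9/s1 L1-HIT; vc=[]
#9 0xcf→b25/s1 MISS; vc=[9]
#10 0x4b→b9/s1 VC-HIT; vc=[25]
#11 0xc9→b25/s1 VC-HIT; vc=[9]
#12 0x87→b16/s0 MISS; vc=[9,8]
#13 0x44→b8/s0 VC-HIT; vc=[9,16]
#14 0x41→b8/s0 L1-HIT; vc=[9,16]

OUTCOME = VC-HIT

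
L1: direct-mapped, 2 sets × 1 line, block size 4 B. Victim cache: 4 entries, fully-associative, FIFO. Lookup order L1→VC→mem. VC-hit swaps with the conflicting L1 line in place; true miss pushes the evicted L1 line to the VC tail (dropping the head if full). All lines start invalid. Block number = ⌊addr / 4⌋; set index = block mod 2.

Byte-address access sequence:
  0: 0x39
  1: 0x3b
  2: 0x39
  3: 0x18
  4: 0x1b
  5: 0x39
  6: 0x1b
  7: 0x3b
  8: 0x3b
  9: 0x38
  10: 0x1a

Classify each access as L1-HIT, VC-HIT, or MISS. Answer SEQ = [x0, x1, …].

SEQ = [MISS, L1-HIT, L1-HIT, MISS, L1-HIT, VC-HIT, VC-HIT, VC-HIT, L1-HIT, L1-HIT, VC-HIT]

#0 0x39→b14/s0 MISS; vc=[]
#1 0x3b→b14/s0 L1-HIT; vc=[]
#2 0x39→b14/s0 L1-HIT; vc=[]
#3 0x18→b6/s0 MISS; vc=[14]
#4 0x1b→b6/s0 L1-HIT; vc=[14]
#5 0x39→b14/s0 VC-HIT; vc=[6]
#6 0x1b→b6/s0 VC-HIT; vc=[14]
#7 0x3b→b14/s0 VC-HIT; vc=[6]
#8 0x3b→b14/s0 L1-HIT; vc=[6]
#9 0x38→b14/s0 L1-HIT; vc=[6]
#10 0x1a→b6/s0 VC-HIT; vc=[14]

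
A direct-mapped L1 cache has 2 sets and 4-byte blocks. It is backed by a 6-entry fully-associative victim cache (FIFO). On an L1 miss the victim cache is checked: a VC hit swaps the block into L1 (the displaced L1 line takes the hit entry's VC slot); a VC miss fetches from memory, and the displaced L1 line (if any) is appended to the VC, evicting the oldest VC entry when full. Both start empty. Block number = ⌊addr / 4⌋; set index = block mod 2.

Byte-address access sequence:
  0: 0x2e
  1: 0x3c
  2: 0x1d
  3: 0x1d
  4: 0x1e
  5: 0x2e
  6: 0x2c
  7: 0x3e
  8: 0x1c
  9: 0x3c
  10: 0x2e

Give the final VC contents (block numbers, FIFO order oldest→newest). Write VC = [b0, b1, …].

#0 0x2e→b11/s1 MISS; vc=[]
#1 0x3c→b15/s1 MISS; vc=[11]
#2 0x1d→b7/s1 MISS; vc=[11,15]
#3 0x1d→b7/s1 L1-HIT; vc=[11,15]
#4 0x1e→b7/s1 L1-HIT; vc=[11,15]
#5 0x2e→b11/s1 VC-HIT; vc=[7,15]
#6 0x2c→b11/s1 L1-HIT; vc=[7,15]
#7 0x3e→b15/s1 VC-HIT; vc=[7,11]
#8 0x1c→b7/s1 VC-HIT; vc=[15,11]
#9 0x3c→b15/s1 VC-HIT; vc=[7,11]
#10 0x2e→b11/s1 VC-HIT; vc=[7,15]

VC = [7, 15]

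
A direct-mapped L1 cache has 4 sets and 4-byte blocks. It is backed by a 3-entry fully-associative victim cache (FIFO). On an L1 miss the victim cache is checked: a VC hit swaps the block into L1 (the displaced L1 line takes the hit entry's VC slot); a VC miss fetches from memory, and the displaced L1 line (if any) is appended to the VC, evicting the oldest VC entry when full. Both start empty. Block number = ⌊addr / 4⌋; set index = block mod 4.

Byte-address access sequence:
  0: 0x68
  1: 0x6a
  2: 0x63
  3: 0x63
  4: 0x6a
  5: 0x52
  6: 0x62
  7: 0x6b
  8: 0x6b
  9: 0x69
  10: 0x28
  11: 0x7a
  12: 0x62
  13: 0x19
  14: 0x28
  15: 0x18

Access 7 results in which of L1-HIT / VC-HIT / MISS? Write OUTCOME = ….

OUTCOME = L1-HIT

#0 0x68→b26/s2 MISS; vc=[]
#1 0x6a→b26/s2 L1-HIT; vc=[]
#2 0x63→b24/s0 MISS; vc=[]
#3 0x63→b24/s0 L1-HIT; vc=[]
#4 0x6a→b26/s2 L1-HIT; vc=[]
#5 0x52→b20/s0 MISS; vc=[24]
#6 0x62→b24/s0 VC-HIT; vc=[20]
#7 0x6b→b26/s2 L1-HIT; vc=[20]
#8 0x6b→b26/s2 L1-HIT; vc=[20]
#9 0x69→b26/s2 L1-HIT; vc=[20]
#10 0x28→b10/s2 MISS; vc=[20,26]
#11 0x7a→b30/s2 MISS; vc=[20,26,10]
#12 0x62→b24/s0 L1-HIT; vc=[20,26,10]
#13 0x19→b6/s2 MISS; vc=[26,10,30]
#14 0x28→b10/s2 VC-HIT; vc=[26,6,30]
#15 0x18→b6/s2 VC-HIT; vc=[26,10,30]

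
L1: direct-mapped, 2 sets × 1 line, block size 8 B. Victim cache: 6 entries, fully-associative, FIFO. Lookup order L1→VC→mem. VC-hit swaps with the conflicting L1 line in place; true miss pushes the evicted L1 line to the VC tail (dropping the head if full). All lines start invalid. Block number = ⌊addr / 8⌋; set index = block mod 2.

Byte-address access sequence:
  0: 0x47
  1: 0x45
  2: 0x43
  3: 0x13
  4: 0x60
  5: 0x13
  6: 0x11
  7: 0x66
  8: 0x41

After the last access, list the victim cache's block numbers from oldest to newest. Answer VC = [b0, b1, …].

0: 0x47 (blk 8, set 0) → MISS  vc=[]
1: 0x45 (blk 8, set 0) → L1-HIT  vc=[]
2: 0x43 (blk 8, set 0) → L1-HIT  vc=[]
3: 0x13 (blk 2, set 0) → MISS  vc=[8]
4: 0x60 (blk 12, set 0) → MISS  vc=[8, 2]
5: 0x13 (blk 2, set 0) → VC-HIT  vc=[8, 12]
6: 0x11 (blk 2, set 0) → L1-HIT  vc=[8, 12]
7: 0x66 (blk 12, set 0) → VC-HIT  vc=[8, 2]
8: 0x41 (blk 8, set 0) → VC-HIT  vc=[12, 2]

VC = [12, 2]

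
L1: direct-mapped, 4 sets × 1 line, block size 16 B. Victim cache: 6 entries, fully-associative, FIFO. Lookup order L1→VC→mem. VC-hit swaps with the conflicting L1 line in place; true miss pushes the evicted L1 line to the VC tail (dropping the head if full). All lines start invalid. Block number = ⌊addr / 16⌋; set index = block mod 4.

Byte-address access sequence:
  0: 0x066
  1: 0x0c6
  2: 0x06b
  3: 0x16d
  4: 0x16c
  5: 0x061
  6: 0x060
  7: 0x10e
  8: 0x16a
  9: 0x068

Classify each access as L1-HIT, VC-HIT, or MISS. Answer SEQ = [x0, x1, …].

SEQ = [MISS, MISS, L1-HIT, MISS, L1-HIT, VC-HIT, L1-HIT, MISS, VC-HIT, VC-HIT]

#0 0x66→b6/s2 MISS; vc=[]
#1 0xc6→b12/s0 MISS; vc=[]
#2 0x6b→b6/s2 L1-HIT; vc=[]
#3 0x16d→b22/s2 MISS; vc=[6]
#4 0x16c→b22/s2 L1-HIT; vc=[6]
#5 0x61→b6/s2 VC-HIT; vc=[22]
#6 0x60→b6/s2 L1-HIT; vc=[22]
#7 0x10e→b16/s0 MISS; vc=[22,12]
#8 0x16a→b22/s2 VC-HIT; vc=[6,12]
#9 0x68→b6/s2 VC-HIT; vc=[22,12]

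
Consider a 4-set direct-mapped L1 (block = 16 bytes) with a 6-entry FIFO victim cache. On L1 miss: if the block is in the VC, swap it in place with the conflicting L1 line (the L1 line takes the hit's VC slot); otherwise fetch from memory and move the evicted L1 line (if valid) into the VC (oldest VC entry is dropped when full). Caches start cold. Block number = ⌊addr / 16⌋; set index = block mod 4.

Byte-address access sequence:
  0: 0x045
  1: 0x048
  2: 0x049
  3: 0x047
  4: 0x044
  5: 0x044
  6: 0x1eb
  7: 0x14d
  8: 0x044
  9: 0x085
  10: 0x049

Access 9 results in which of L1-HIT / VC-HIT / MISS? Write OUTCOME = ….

OUTCOME = MISS

  [0] addr=0x45 blk=4 s=0: MISS | VC []
  [1] addr=0x48 blk=4 s=0: L1-HIT | VC []
  [2] addr=0x49 blk=4 s=0: L1-HIT | VC []
  [3] addr=0x47 blk=4 s=0: L1-HIT | VC []
  [4] addr=0x44 blk=4 s=0: L1-HIT | VC []
  [5] addr=0x44 blk=4 s=0: L1-HIT | VC []
  [6] addr=0x1eb blk=30 s=2: MISS | VC []
  [7] addr=0x14d blk=20 s=0: MISS | VC [4]
  [8] addr=0x44 blk=4 s=0: VC-HIT | VC [20]
  [9] addr=0x85 blk=8 s=0: MISS | VC [20, 4]
  [10] addr=0x49 blk=4 s=0: VC-HIT | VC [20, 8]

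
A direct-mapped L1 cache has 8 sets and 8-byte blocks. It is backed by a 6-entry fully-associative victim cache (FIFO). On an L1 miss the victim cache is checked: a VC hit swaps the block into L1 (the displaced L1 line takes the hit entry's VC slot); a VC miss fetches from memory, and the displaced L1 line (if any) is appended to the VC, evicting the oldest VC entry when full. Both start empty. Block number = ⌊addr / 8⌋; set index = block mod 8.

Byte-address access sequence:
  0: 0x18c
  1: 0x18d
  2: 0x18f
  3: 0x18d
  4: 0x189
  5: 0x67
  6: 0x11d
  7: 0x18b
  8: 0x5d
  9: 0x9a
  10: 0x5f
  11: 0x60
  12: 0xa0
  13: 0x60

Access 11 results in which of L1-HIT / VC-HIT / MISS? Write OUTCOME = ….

OUTCOME = L1-HIT

0: 0x18c (blk 49, set 1) → MISS  vc=[]
1: 0x18d (blk 49, set 1) → L1-HIT  vc=[]
2: 0x18f (blk 49, set 1) → L1-HIT  vc=[]
3: 0x18d (blk 49, set 1) → L1-HIT  vc=[]
4: 0x189 (blk 49, set 1) → L1-HIT  vc=[]
5: 0x67 (blk 12, set 4) → MISS  vc=[]
6: 0x11d (blk 35, set 3) → MISS  vc=[]
7: 0x18b (blk 49, set 1) → L1-HIT  vc=[]
8: 0x5d (blk 11, set 3) → MISS  vc=[35]
9: 0x9a (blk 19, set 3) → MISS  vc=[35, 11]
10: 0x5f (blk 11, set 3) → VC-HIT  vc=[35, 19]
11: 0x60 (blk 12, set 4) → L1-HIT  vc=[35, 19]
12: 0xa0 (blk 20, set 4) → MISS  vc=[35, 19, 12]
13: 0x60 (blk 12, set 4) → VC-HIT  vc=[35, 19, 20]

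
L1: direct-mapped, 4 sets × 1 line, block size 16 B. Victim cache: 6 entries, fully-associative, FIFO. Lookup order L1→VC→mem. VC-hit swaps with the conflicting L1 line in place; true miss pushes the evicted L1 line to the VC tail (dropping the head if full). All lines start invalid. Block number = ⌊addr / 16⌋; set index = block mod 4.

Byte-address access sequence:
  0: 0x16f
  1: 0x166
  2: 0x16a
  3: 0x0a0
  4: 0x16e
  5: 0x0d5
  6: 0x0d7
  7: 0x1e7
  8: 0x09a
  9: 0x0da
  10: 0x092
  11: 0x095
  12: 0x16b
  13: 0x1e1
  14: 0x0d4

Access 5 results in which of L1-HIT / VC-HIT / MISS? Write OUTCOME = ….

OUTCOME = MISS

  [0] addr=0x16f blk=22 s=2: MISS | VC []
  [1] addr=0x166 blk=22 s=2: L1-HIT | VC []
  [2] addr=0x16a blk=22 s=2: L1-HIT | VC []
  [3] addr=0xa0 blk=10 s=2: MISS | VC [22]
  [4] addr=0x16e blk=22 s=2: VC-HIT | VC [10]
  [5] addr=0xd5 blk=13 s=1: MISS | VC [10]
  [6] addr=0xd7 blk=13 s=1: L1-HIT | VC [10]
  [7] addr=0x1e7 blk=30 s=2: MISS | VC [10, 22]
  [8] addr=0x9a blk=9 s=1: MISS | VC [10, 22, 13]
  [9] addr=0xda blk=13 s=1: VC-HIT | VC [10, 22, 9]
  [10] addr=0x92 blk=9 s=1: VC-HIT | VC [10, 22, 13]
  [11] addr=0x95 blk=9 s=1: L1-HIT | VC [10, 22, 13]
  [12] addr=0x16b blk=22 s=2: VC-HIT | VC [10, 30, 13]
  [13] addr=0x1e1 blk=30 s=2: VC-HIT | VC [10, 22, 13]
  [14] addr=0xd4 blk=13 s=1: VC-HIT | VC [10, 22, 9]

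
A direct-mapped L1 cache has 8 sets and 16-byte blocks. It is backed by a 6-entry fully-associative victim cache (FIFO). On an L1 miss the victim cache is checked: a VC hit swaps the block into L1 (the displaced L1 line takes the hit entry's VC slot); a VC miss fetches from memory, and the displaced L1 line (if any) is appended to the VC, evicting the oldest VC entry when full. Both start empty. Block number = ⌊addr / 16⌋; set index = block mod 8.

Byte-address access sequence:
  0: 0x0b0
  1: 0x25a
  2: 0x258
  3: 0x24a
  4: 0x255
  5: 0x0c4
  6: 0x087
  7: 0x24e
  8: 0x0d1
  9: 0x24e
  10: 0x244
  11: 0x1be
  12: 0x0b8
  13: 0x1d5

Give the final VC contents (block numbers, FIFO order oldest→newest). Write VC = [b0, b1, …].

VC = [12, 37, 27, 13]

#0 0xb0→b11/s3 MISS; vc=[]
#1 0x25a→b37/s5 MISS; vc=[]
#2 0x258→b37/s5 L1-HIT; vc=[]
#3 0x24a→b36/s4 MISS; vc=[]
#4 0x255→b37/s5 L1-HIT; vc=[]
#5 0xc4→b12/s4 MISS; vc=[36]
#6 0x87→b8/s0 MISS; vc=[36]
#7 0x24e→b36/s4 VC-HIT; vc=[12]
#8 0xd1→b13/s5 MISS; vc=[12,37]
#9 0x24e→b36/s4 L1-HIT; vc=[12,37]
#10 0x244→b36/s4 L1-HIT; vc=[12,37]
#11 0x1be→b27/s3 MISS; vc=[12,37,11]
#12 0xb8→b11/s3 VC-HIT; vc=[12,37,27]
#13 0x1d5→b29/s5 MISS; vc=[12,37,27,13]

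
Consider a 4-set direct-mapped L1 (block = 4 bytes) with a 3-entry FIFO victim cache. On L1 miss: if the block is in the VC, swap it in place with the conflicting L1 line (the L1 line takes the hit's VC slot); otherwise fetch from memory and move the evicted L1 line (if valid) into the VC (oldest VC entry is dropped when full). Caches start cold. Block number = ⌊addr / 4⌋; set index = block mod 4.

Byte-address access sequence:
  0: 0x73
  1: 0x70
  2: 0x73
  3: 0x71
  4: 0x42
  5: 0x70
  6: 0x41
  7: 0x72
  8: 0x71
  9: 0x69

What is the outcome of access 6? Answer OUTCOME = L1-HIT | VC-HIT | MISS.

OUTCOME = VC-HIT

#0 0x73→b28/s0 MISS; vc=[]
#1 0x70→b28/s0 L1-HIT; vc=[]
#2 0x73→b28/s0 L1-HIT; vc=[]
#3 0x71→b28/s0 L1-HIT; vc=[]
#4 0x42→b16/s0 MISS; vc=[28]
#5 0x70→b28/s0 VC-HIT; vc=[16]
#6 0x41→b16/s0 VC-HIT; vc=[28]
#7 0x72→b28/s0 VC-HIT; vc=[16]
#8 0x71→b28/s0 L1-HIT; vc=[16]
#9 0x69→b26/s2 MISS; vc=[16]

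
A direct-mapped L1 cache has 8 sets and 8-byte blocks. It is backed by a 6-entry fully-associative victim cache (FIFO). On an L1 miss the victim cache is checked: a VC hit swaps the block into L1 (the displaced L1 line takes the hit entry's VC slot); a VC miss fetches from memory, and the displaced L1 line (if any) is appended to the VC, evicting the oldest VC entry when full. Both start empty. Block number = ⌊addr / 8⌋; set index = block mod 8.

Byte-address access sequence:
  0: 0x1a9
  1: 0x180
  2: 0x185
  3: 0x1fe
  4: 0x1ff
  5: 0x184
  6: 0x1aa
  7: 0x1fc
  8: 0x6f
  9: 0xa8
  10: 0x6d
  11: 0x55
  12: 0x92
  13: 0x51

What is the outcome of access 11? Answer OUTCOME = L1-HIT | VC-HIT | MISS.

OUTCOME = MISS

  [0] addr=0x1a9 blk=53 s=5: MISS | VC []
  [1] addr=0x180 blk=48 s=0: MISS | VC []
  [2] addr=0x185 blk=48 s=0: L1-HIT | VC []
  [3] addr=0x1fe blk=63 s=7: MISS | VC []
  [4] addr=0x1ff blk=63 s=7: L1-HIT | VC []
  [5] addr=0x184 blk=48 s=0: L1-HIT | VC []
  [6] addr=0x1aa blk=53 s=5: L1-HIT | VC []
  [7] addr=0x1fc blk=63 s=7: L1-HIT | VC []
  [8] addr=0x6f blk=13 s=5: MISS | VC [53]
  [9] addr=0xa8 blk=21 s=5: MISS | VC [53, 13]
  [10] addr=0x6d blk=13 s=5: VC-HIT | VC [53, 21]
  [11] addr=0x55 blk=10 s=2: MISS | VC [53, 21]
  [12] addr=0x92 blk=18 s=2: MISS | VC [53, 21, 10]
  [13] addr=0x51 blk=10 s=2: VC-HIT | VC [53, 21, 18]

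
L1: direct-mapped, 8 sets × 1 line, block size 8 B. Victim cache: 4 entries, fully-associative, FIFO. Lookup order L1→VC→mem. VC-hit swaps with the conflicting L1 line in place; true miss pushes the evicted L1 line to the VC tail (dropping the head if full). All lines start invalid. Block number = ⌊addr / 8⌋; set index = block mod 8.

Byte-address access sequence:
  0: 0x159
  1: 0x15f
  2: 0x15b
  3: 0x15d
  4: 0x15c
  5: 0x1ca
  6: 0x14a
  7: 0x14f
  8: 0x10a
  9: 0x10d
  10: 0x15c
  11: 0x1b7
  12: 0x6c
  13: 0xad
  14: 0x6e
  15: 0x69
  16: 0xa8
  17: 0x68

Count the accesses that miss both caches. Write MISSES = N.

#0 0x159→b43/s3 MISS; vc=[]
#1 0x15f→b43/s3 L1-HIT; vc=[]
#2 0x15b→b43/s3 L1-HIT; vc=[]
#3 0x15d→b43/s3 L1-HIT; vc=[]
#4 0x15c→b43/s3 L1-HIT; vc=[]
#5 0x1ca→b57/s1 MISS; vc=[]
#6 0x14a→b41/s1 MISS; vc=[57]
#7 0x14f→b41/s1 L1-HIT; vc=[57]
#8 0x10a→b33/s1 MISS; vc=[57,41]
#9 0x10d→b33/s1 L1-HIT; vc=[57,41]
#10 0x15c→b43/s3 L1-HIT; vc=[57,41]
#11 0x1b7→b54/s6 MISS; vc=[57,41]
#12 0x6c→b13/s5 MISS; vc=[57,41]
#13 0xad→b21/s5 MISS; vc=[57,41,13]
#14 0x6e→b13/s5 VC-HIT; vc=[57,41,21]
#15 0x69→b13/s5 L1-HIT; vc=[57,41,21]
#16 0xa8→b21/s5 VC-HIT; vc=[57,41,13]
#17 0x68→b13/s5 VC-HIT; vc=[57,41,21]

MISSES = 7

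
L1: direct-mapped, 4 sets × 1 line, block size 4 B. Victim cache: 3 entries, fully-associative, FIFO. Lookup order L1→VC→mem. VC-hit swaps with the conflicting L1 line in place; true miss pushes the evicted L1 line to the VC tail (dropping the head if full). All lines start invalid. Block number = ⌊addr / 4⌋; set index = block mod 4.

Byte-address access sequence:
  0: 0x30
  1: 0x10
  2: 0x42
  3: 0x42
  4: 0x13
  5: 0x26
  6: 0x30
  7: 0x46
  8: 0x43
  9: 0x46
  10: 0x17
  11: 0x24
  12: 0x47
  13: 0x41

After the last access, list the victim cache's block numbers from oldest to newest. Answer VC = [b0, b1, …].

0: 0x30 (blk 12, set 0) → MISS  vc=[]
1: 0x10 (blk 4, set 0) → MISS  vc=[12]
2: 0x42 (blk 16, set 0) → MISS  vc=[12, 4]
3: 0x42 (blk 16, set 0) → L1-HIT  vc=[12, 4]
4: 0x13 (blk 4, set 0) → VC-HIT  vc=[12, 16]
5: 0x26 (blk 9, set 1) → MISS  vc=[12, 16]
6: 0x30 (blk 12, set 0) → VC-HIT  vc=[4, 16]
7: 0x46 (blk 17, set 1) → MISS  vc=[4, 16, 9]
8: 0x43 (blk 16, set 0) → VC-HIT  vc=[4, 12, 9]
9: 0x46 (blk 17, set 1) → L1-HIT  vc=[4, 12, 9]
10: 0x17 (blk 5, set 1) → MISS  vc=[12, 9, 17]
11: 0x24 (blk 9, set 1) → VC-HIT  vc=[12, 5, 17]
12: 0x47 (blk 17, set 1) → VC-HIT  vc=[12, 5, 9]
13: 0x41 (blk 16, set 0) → L1-HIT  vc=[12, 5, 9]

VC = [12, 5, 9]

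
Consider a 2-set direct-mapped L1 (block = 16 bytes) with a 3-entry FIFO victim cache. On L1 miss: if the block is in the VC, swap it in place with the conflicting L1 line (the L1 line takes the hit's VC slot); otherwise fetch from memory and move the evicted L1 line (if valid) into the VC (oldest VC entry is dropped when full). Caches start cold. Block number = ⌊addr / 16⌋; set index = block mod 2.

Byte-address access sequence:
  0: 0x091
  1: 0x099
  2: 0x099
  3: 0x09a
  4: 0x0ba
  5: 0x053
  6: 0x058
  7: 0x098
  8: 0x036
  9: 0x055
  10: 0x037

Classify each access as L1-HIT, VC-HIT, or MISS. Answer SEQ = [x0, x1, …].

SEQ = [MISS, L1-HIT, L1-HIT, L1-HIT, MISS, MISS, L1-HIT, VC-HIT, MISS, VC-HIT, VC-HIT]

0: 0x91 (blk 9, set 1) → MISS  vc=[]
1: 0x99 (blk 9, set 1) → L1-HIT  vc=[]
2: 0x99 (blk 9, set 1) → L1-HIT  vc=[]
3: 0x9a (blk 9, set 1) → L1-HIT  vc=[]
4: 0xba (blk 11, set 1) → MISS  vc=[9]
5: 0x53 (blk 5, set 1) → MISS  vc=[9, 11]
6: 0x58 (blk 5, set 1) → L1-HIT  vc=[9, 11]
7: 0x98 (blk 9, set 1) → VC-HIT  vc=[5, 11]
8: 0x36 (blk 3, set 1) → MISS  vc=[5, 11, 9]
9: 0x55 (blk 5, set 1) → VC-HIT  vc=[3, 11, 9]
10: 0x37 (blk 3, set 1) → VC-HIT  vc=[5, 11, 9]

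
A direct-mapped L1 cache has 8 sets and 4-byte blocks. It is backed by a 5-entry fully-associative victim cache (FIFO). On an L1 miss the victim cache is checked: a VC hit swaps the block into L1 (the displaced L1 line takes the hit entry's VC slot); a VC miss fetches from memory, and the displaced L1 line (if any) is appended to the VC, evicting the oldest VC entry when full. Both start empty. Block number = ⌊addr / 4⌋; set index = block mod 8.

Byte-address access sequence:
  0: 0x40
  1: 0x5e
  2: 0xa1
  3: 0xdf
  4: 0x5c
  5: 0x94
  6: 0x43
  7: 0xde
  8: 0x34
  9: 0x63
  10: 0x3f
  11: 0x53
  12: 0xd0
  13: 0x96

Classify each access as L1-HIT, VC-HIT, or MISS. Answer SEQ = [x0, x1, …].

#0 0x40→b16/s0 MISS; vc=[]
#1 0x5e→b23/s7 MISS; vc=[]
#2 0xa1→b40/s0 MISS; vc=[16]
#3 0xdf→b55/s7 MISS; vc=[16,23]
#4 0x5c→b23/s7 VC-HIT; vc=[16,55]
#5 0x94→b37/s5 MISS; vc=[16,55]
#6 0x43→b16/s0 VC-HIT; vc=[40,55]
#7 0xde→b55/s7 VC-HIT; vc=[40,23]
#8 0x34→b13/s5 MISS; vc=[40,23,37]
#9 0x63→b24/s0 MISS; vc=[40,23,37,16]
#10 0x3f→b15/s7 MISS; vc=[40,23,37,16,55]
#11 0x53→b20/s4 MISS; vc=[40,23,37,16,55]
#12 0xd0→b52/s4 MISS; vc=[23,37,16,55,20]
#13 0x96→b37/s5 VC-HIT; vc=[23,13,16,55,20]

SEQ = [MISS, MISS, MISS, MISS, VC-HIT, MISS, VC-HIT, VC-HIT, MISS, MISS, MISS, MISS, MISS, VC-HIT]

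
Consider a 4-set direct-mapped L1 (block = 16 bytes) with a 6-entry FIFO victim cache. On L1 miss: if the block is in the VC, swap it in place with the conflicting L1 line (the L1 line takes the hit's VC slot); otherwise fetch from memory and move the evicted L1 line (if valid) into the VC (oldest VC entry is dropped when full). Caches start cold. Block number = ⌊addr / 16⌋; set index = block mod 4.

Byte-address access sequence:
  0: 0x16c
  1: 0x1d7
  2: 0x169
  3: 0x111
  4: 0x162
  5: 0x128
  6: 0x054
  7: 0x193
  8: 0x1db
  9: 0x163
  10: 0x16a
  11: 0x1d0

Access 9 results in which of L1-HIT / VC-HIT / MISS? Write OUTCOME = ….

0: 0x16c (blk 22, set 2) → MISS  vc=[]
1: 0x1d7 (blk 29, set 1) → MISS  vc=[]
2: 0x169 (blk 22, set 2) → L1-HIT  vc=[]
3: 0x111 (blk 17, set 1) → MISS  vc=[29]
4: 0x162 (blk 22, set 2) → L1-HIT  vc=[29]
5: 0x128 (blk 18, set 2) → MISS  vc=[29, 22]
6: 0x54 (blk 5, set 1) → MISS  vc=[29, 22, 17]
7: 0x193 (blk 25, set 1) → MISS  vc=[29, 22, 17, 5]
8: 0x1db (blk 29, set 1) → VC-HIT  vc=[25, 22, 17, 5]
9: 0x163 (blk 22, set 2) → VC-HIT  vc=[25, 18, 17, 5]
10: 0x16a (blk 22, set 2) → L1-HIT  vc=[25, 18, 17, 5]
11: 0x1d0 (blk 29, set 1) → L1-HIT  vc=[25, 18, 17, 5]

OUTCOME = VC-HIT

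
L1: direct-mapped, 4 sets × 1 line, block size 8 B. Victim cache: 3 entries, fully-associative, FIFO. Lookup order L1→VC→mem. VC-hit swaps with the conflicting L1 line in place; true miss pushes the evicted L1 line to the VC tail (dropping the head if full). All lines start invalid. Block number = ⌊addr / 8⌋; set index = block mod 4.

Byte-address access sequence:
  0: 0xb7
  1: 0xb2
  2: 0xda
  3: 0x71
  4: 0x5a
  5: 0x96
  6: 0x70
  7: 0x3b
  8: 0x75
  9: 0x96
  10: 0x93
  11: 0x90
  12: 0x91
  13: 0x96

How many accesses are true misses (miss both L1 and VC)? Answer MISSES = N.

#0 0xb7→b22/s2 MISS; vc=[]
#1 0xb2→b22/s2 L1-HIT; vc=[]
#2 0xda→b27/s3 MISS; vc=[]
#3 0x71→b14/s2 MISS; vc=[22]
#4 0x5a→b11/s3 MISS; vc=[22,27]
#5 0x96→b18/s2 MISS; vc=[22,27,14]
#6 0x70→b14/s2 VC-HIT; vc=[22,27,18]
#7 0x3b→b7/s3 MISS; vc=[27,18,11]
#8 0x75→b14/s2 L1-HIT; vc=[27,18,11]
#9 0x96→b18/s2 VC-HIT; vc=[27,14,11]
#10 0x93→b18/s2 L1-HIT; vc=[27,14,11]
#11 0x90→b18/s2 L1-HIT; vc=[27,14,11]
#12 0x91→b18/s2 L1-HIT; vc=[27,14,11]
#13 0x96→b18/s2 L1-HIT; vc=[27,14,11]

MISSES = 6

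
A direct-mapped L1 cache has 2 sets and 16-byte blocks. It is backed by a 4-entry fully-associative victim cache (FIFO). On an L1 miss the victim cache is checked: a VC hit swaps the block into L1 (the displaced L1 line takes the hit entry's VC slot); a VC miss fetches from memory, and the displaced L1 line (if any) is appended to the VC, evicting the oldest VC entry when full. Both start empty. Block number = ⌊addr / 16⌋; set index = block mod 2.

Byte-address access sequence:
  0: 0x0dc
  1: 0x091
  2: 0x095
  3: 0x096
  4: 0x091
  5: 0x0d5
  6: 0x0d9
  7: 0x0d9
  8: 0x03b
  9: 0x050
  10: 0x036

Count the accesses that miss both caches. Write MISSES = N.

MISSES = 4

#0 0xdc→b13/s1 MISS; vc=[]
#1 0x91→b9/s1 MISS; vc=[13]
#2 0x95→b9/s1 L1-HIT; vc=[13]
#3 0x96→b9/s1 L1-HIT; vc=[13]
#4 0x91→b9/s1 L1-HIT; vc=[13]
#5 0xd5→b13/s1 VC-HIT; vc=[9]
#6 0xd9→b13/s1 L1-HIT; vc=[9]
#7 0xd9→b13/s1 L1-HIT; vc=[9]
#8 0x3b→b3/s1 MISS; vc=[9,13]
#9 0x50→b5/s1 MISS; vc=[9,13,3]
#10 0x36→b3/s1 VC-HIT; vc=[9,13,5]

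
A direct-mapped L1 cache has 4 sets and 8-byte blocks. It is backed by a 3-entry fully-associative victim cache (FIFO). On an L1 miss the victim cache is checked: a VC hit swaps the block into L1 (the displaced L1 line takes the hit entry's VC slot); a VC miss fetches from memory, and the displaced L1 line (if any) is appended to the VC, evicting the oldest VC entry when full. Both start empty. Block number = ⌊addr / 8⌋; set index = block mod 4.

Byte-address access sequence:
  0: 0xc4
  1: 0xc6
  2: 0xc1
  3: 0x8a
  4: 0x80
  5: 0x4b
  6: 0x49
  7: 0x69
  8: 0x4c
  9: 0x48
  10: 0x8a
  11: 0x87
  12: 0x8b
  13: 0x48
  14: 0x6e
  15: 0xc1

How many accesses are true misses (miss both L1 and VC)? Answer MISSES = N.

MISSES = 5

  [0] addr=0xc4 blk=24 s=0: MISS | VC []
  [1] addr=0xc6 blk=24 s=0: L1-HIT | VC []
  [2] addr=0xc1 blk=24 s=0: L1-HIT | VC []
  [3] addr=0x8a blk=17 s=1: MISS | VC []
  [4] addr=0x80 blk=16 s=0: MISS | VC [24]
  [5] addr=0x4b blk=9 s=1: MISS | VC [24, 17]
  [6] addr=0x49 blk=9 s=1: L1-HIT | VC [24, 17]
  [7] addr=0x69 blk=13 s=1: MISS | VC [24, 17, 9]
  [8] addr=0x4c blk=9 s=1: VC-HIT | VC [24, 17, 13]
  [9] addr=0x48 blk=9 s=1: L1-HIT | VC [24, 17, 13]
  [10] addr=0x8a blk=17 s=1: VC-HIT | VC [24, 9, 13]
  [11] addr=0x87 blk=16 s=0: L1-HIT | VC [24, 9, 13]
  [12] addr=0x8b blk=17 s=1: L1-HIT | VC [24, 9, 13]
  [13] addr=0x48 blk=9 s=1: VC-HIT | VC [24, 17, 13]
  [14] addr=0x6e blk=13 s=1: VC-HIT | VC [24, 17, 9]
  [15] addr=0xc1 blk=24 s=0: VC-HIT | VC [16, 17, 9]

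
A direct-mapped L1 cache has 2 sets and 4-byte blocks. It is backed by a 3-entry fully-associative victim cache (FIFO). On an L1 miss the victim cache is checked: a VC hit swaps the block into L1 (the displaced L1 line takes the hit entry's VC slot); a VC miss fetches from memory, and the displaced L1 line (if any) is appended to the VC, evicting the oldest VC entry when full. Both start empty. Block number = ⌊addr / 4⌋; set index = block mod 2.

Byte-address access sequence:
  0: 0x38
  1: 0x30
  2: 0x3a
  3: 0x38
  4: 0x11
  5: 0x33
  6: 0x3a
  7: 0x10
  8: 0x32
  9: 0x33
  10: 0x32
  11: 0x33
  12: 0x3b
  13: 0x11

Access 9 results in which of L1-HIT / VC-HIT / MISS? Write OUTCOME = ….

#0 0x38→b14/s0 MISS; vc=[]
#1 0x30→b12/s0 MISS; vc=[14]
#2 0x3a→b14/s0 VC-HIT; vc=[12]
#3 0x38→b14/s0 L1-HIT; vc=[12]
#4 0x11→b4/s0 MISS; vc=[12,14]
#5 0x33→b12/s0 VC-HIT; vc=[4,14]
#6 0x3a→b14/s0 VC-HIT; vc=[4,12]
#7 0x10→b4/s0 VC-HIT; vc=[14,12]
#8 0x32→b12/s0 VC-HIT; vc=[14,4]
#9 0x33→b12/s0 L1-HIT; vc=[14,4]
#10 0x32→b12/s0 L1-HIT; vc=[14,4]
#11 0x33→b12/s0 L1-HIT; vc=[14,4]
#12 0x3b→b14/s0 VC-HIT; vc=[12,4]
#13 0x11→b4/s0 VC-HIT; vc=[12,14]

OUTCOME = L1-HIT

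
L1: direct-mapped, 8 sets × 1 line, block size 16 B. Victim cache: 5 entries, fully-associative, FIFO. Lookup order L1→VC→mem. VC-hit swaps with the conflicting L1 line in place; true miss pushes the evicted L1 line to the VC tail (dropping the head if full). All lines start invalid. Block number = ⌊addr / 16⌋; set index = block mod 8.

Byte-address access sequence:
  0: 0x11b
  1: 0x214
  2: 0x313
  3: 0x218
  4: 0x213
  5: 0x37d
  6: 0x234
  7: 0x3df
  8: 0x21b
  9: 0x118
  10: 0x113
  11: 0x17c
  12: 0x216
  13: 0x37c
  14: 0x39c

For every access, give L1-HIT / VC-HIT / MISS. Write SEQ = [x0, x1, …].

SEQ = [MISS, MISS, MISS, VC-HIT, L1-HIT, MISS, MISS, MISS, L1-HIT, VC-HIT, L1-HIT, MISS, VC-HIT, VC-HIT, MISS]

0: 0x11b (blk 17, set 1) → MISS  vc=[]
1: 0x214 (blk 33, set 1) → MISS  vc=[17]
2: 0x313 (blk 49, set 1) → MISS  vc=[17, 33]
3: 0x218 (blk 33, set 1) → VC-HIT  vc=[17, 49]
4: 0x213 (blk 33, set 1) → L1-HIT  vc=[17, 49]
5: 0x37d (blk 55, set 7) → MISS  vc=[17, 49]
6: 0x234 (blk 35, set 3) → MISS  vc=[17, 49]
7: 0x3df (blk 61, set 5) → MISS  vc=[17, 49]
8: 0x21b (blk 33, set 1) → L1-HIT  vc=[17, 49]
9: 0x118 (blk 17, set 1) → VC-HIT  vc=[33, 49]
10: 0x113 (blk 17, set 1) → L1-HIT  vc=[33, 49]
11: 0x17c (blk 23, set 7) → MISS  vc=[33, 49, 55]
12: 0x216 (blk 33, set 1) → VC-HIT  vc=[17, 49, 55]
13: 0x37c (blk 55, set 7) → VC-HIT  vc=[17, 49, 23]
14: 0x39c (blk 57, set 1) → MISS  vc=[17, 49, 23, 33]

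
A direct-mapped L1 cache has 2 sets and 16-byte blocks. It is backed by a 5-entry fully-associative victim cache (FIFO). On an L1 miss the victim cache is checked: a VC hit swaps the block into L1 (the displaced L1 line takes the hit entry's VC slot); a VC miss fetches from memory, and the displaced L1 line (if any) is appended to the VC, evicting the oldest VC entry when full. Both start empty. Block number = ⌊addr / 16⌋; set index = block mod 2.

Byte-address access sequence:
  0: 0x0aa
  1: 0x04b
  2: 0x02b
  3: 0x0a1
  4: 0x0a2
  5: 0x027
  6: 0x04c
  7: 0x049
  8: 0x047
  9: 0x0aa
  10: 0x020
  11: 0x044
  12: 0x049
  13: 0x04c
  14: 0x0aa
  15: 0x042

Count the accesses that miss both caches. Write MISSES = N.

MISSES = 3

#0 0xaa→b10/s0 MISS; vc=[]
#1 0x4b→b4/s0 MISS; vc=[10]
#2 0x2b→b2/s0 MISS; vc=[10,4]
#3 0xa1→b10/s0 VC-HIT; vc=[2,4]
#4 0xa2→b10/s0 L1-HIT; vc=[2,4]
#5 0x27→b2/s0 VC-HIT; vc=[10,4]
#6 0x4c→b4/s0 VC-HIT; vc=[10,2]
#7 0x49→b4/s0 L1-HIT; vc=[10,2]
#8 0x47→b4/s0 L1-HIT; vc=[10,2]
#9 0xaa→b10/s0 VC-HIT; vc=[4,2]
#10 0x20→b2/s0 VC-HIT; vc=[4,10]
#11 0x44→b4/s0 VC-HIT; vc=[2,10]
#12 0x49→b4/s0 L1-HIT; vc=[2,10]
#13 0x4c→b4/s0 L1-HIT; vc=[2,10]
#14 0xaa→b10/s0 VC-HIT; vc=[2,4]
#15 0x42→b4/s0 VC-HIT; vc=[2,10]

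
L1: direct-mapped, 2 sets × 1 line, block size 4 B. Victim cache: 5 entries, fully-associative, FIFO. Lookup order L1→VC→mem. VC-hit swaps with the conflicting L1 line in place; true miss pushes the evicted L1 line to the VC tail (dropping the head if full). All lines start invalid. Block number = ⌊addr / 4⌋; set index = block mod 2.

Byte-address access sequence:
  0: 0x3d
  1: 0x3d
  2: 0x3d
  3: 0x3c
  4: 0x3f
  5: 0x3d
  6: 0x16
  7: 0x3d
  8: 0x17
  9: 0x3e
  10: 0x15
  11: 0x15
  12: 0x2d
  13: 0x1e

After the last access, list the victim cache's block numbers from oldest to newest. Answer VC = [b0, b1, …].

0: 0x3d (blk 15, set 1) → MISS  vc=[]
1: 0x3d (blk 15, set 1) → L1-HIT  vc=[]
2: 0x3d (blk 15, set 1) → L1-HIT  vc=[]
3: 0x3c (blk 15, set 1) → L1-HIT  vc=[]
4: 0x3f (blk 15, set 1) → L1-HIT  vc=[]
5: 0x3d (blk 15, set 1) → L1-HIT  vc=[]
6: 0x16 (blk 5, set 1) → MISS  vc=[15]
7: 0x3d (blk 15, set 1) → VC-HIT  vc=[5]
8: 0x17 (blk 5, set 1) → VC-HIT  vc=[15]
9: 0x3e (blk 15, set 1) → VC-HIT  vc=[5]
10: 0x15 (blk 5, set 1) → VC-HIT  vc=[15]
11: 0x15 (blk 5, set 1) → L1-HIT  vc=[15]
12: 0x2d (blk 11, set 1) → MISS  vc=[15, 5]
13: 0x1e (blk 7, set 1) → MISS  vc=[15, 5, 11]

VC = [15, 5, 11]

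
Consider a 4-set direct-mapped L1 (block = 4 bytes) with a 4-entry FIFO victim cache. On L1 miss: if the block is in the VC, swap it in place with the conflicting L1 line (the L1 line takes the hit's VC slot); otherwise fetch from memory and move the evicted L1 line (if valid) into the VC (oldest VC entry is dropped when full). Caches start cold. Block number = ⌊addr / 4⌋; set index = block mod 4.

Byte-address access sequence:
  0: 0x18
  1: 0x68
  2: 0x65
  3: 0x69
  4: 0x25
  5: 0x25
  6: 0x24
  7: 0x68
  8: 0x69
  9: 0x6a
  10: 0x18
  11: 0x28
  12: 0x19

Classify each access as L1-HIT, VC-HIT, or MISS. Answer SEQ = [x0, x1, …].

  [0] addr=0x18 blk=6 s=2: MISS | VC []
  [1] addr=0x68 blk=26 s=2: MISS | VC [6]
  [2] addr=0x65 blk=25 s=1: MISS | VC [6]
  [3] addr=0x69 blk=26 s=2: L1-HIT | VC [6]
  [4] addr=0x25 blk=9 s=1: MISS | VC [6, 25]
  [5] addr=0x25 blk=9 s=1: L1-HIT | VC [6, 25]
  [6] addr=0x24 blk=9 s=1: L1-HIT | VC [6, 25]
  [7] addr=0x68 blk=26 s=2: L1-HIT | VC [6, 25]
  [8] addr=0x69 blk=26 s=2: L1-HIT | VC [6, 25]
  [9] addr=0x6a blk=26 s=2: L1-HIT | VC [6, 25]
  [10] addr=0x18 blk=6 s=2: VC-HIT | VC [26, 25]
  [11] addr=0x28 blk=10 s=2: MISS | VC [26, 25, 6]
  [12] addr=0x19 blk=6 s=2: VC-HIT | VC [26, 25, 10]

SEQ = [MISS, MISS, MISS, L1-HIT, MISS, L1-HIT, L1-HIT, L1-HIT, L1-HIT, L1-HIT, VC-HIT, MISS, VC-HIT]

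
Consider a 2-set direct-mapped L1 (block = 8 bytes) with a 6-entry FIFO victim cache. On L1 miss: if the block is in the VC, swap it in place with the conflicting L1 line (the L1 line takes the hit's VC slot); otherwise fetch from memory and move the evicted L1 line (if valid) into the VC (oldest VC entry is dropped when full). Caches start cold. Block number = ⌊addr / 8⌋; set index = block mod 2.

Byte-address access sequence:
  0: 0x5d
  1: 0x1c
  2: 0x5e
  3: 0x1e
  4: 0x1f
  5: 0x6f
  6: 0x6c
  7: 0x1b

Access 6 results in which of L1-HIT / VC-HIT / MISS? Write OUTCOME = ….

#0 0x5d→b11/s1 MISS; vc=[]
#1 0x1c→b3/s1 MISS; vc=[11]
#2 0x5e→b11/s1 VC-HIT; vc=[3]
#3 0x1e→b3/s1 VC-HIT; vc=[11]
#4 0x1f→b3/s1 L1-HIT; vc=[11]
#5 0x6f→b13/s1 MISS; vc=[11,3]
#6 0x6c→b13/s1 L1-HIT; vc=[11,3]
#7 0x1b→b3/s1 VC-HIT; vc=[11,13]

OUTCOME = L1-HIT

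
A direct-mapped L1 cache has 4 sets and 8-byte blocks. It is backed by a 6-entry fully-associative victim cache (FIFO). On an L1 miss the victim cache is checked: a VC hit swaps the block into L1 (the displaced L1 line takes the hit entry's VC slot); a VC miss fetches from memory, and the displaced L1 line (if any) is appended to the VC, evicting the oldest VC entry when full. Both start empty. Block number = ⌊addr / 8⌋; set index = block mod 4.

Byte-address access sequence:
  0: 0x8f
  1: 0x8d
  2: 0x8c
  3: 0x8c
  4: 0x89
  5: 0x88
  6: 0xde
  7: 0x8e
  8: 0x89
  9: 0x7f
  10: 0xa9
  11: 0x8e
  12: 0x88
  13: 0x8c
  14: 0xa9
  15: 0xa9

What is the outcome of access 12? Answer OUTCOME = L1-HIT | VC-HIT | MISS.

OUTCOME = L1-HIT

  [0] addr=0x8f blk=17 s=1: MISS | VC []
  [1] addr=0x8d blk=17 s=1: L1-HIT | VC []
  [2] addr=0x8c blk=17 s=1: L1-HIT | VC []
  [3] addr=0x8c blk=17 s=1: L1-HIT | VC []
  [4] addr=0x89 blk=17 s=1: L1-HIT | VC []
  [5] addr=0x88 blk=17 s=1: L1-HIT | VC []
  [6] addr=0xde blk=27 s=3: MISS | VC []
  [7] addr=0x8e blk=17 s=1: L1-HIT | VC []
  [8] addr=0x89 blk=17 s=1: L1-HIT | VC []
  [9] addr=0x7f blk=15 s=3: MISS | VC [27]
  [10] addr=0xa9 blk=21 s=1: MISS | VC [27, 17]
  [11] addr=0x8e blk=17 s=1: VC-HIT | VC [27, 21]
  [12] addr=0x88 blk=17 s=1: L1-HIT | VC [27, 21]
  [13] addr=0x8c blk=17 s=1: L1-HIT | VC [27, 21]
  [14] addr=0xa9 blk=21 s=1: VC-HIT | VC [27, 17]
  [15] addr=0xa9 blk=21 s=1: L1-HIT | VC [27, 17]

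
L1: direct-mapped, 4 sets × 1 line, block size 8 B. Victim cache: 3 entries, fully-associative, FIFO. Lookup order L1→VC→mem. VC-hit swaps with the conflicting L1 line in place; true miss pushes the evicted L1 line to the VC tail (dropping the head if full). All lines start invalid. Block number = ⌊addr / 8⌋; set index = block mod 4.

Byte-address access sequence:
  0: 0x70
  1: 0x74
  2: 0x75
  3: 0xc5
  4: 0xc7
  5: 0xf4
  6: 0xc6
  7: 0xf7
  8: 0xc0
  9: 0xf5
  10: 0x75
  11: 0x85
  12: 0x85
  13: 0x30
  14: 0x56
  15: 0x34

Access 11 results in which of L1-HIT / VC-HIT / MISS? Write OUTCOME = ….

  [0] addr=0x70 blk=14 s=2: MISS | VC []
  [1] addr=0x74 blk=14 s=2: L1-HIT | VC []
  [2] addr=0x75 blk=14 s=2: L1-HIT | VC []
  [3] addr=0xc5 blk=24 s=0: MISS | VC []
  [4] addr=0xc7 blk=24 s=0: L1-HIT | VC []
  [5] addr=0xf4 blk=30 s=2: MISS | VC [14]
  [6] addr=0xc6 blk=24 s=0: L1-HIT | VC [14]
  [7] addr=0xf7 blk=30 s=2: L1-HIT | VC [14]
  [8] addr=0xc0 blk=24 s=0: L1-HIT | VC [14]
  [9] addr=0xf5 blk=30 s=2: L1-HIT | VC [14]
  [10] addr=0x75 blk=14 s=2: VC-HIT | VC [30]
  [11] addr=0x85 blk=16 s=0: MISS | VC [30, 24]
  [12] addr=0x85 blk=16 s=0: L1-HIT | VC [30, 24]
  [13] addr=0x30 blk=6 s=2: MISS | VC [30, 24, 14]
  [14] addr=0x56 blk=10 s=2: MISS | VC [24, 14, 6]
  [15] addr=0x34 blk=6 s=2: VC-HIT | VC [24, 14, 10]

OUTCOME = MISS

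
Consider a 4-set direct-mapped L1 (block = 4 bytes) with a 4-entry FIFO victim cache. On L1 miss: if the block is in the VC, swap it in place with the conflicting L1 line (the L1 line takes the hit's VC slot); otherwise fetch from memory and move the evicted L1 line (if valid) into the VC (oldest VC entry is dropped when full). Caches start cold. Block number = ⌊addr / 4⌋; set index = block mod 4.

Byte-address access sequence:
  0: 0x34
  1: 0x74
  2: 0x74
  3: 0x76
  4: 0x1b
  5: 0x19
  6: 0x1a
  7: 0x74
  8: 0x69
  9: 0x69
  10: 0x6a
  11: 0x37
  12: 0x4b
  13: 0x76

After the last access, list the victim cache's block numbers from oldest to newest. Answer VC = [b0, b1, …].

  [0] addr=0x34 blk=13 s=1: MISS | VC []
  [1] addr=0x74 blk=29 s=1: MISS | VC [13]
  [2] addr=0x74 blk=29 s=1: L1-HIT | VC [13]
  [3] addr=0x76 blk=29 s=1: L1-HIT | VC [13]
  [4] addr=0x1b blk=6 s=2: MISS | VC [13]
  [5] addr=0x19 blk=6 s=2: L1-HIT | VC [13]
  [6] addr=0x1a blk=6 s=2: L1-HIT | VC [13]
  [7] addr=0x74 blk=29 s=1: L1-HIT | VC [13]
  [8] addr=0x69 blk=26 s=2: MISS | VC [13, 6]
  [9] addr=0x69 blk=26 s=2: L1-HIT | VC [13, 6]
  [10] addr=0x6a blk=26 s=2: L1-HIT | VC [13, 6]
  [11] addr=0x37 blk=13 s=1: VC-HIT | VC [29, 6]
  [12] addr=0x4b blk=18 s=2: MISS | VC [29, 6, 26]
  [13] addr=0x76 blk=29 s=1: VC-HIT | VC [13, 6, 26]

VC = [13, 6, 26]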